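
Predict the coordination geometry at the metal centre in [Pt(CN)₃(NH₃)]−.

square planar

Each cyanide is −1; ammonia is neutral; balancing the −1 overall charge requires Pt(II).
Platinum is a group-10 element; Pt(II) is therefore d⁸.
Coordination number: 4.
A 5d d⁸ ion has a large crystal-field splitting; square planar leaves the high-energy d_{x²−y²} orbital empty and maximises CFSE.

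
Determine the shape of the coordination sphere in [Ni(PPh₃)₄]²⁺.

Summing ligand charges against the +2 overall charge gives an oxidation state of +2 for nickel.
Nickel is a group-10 element; Ni(II) is therefore d⁸.
Coordination number: 4.
Triphenylphosphine is a strong-field ligand (high in the spectrochemical series).
A 3d d⁸ ion with strong-field ligands gains enough CFSE to favour square planar over tetrahedral.

square planar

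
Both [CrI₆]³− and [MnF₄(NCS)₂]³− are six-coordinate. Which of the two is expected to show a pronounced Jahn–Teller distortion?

[CrI₆]³−: Summing ligand charges against the −3 overall charge gives an oxidation state of +3 for chromium. Cr sits in group 6, so the d-electron count is 6 − 3 = 3. The d³ configuration leaves the e_g set evenly filled (or empty) — no strong Jahn–Teller driving force.
[MnF₄(NCS)₂]³−: Summing ligand charges against the −3 overall charge gives an oxidation state of +3 for manganese. Group 7 minus oxidation state 3 gives a d⁴ configuration. Fluoride and isothiocyanate are weak-field ligands for a first-row metal, so the complex is high-spin. The t₂g³e_g¹ (high-spin) configuration has an unevenly filled e_g set; the Jahn–Teller theorem predicts a tetragonal distortion (typically axial elongation) to lift the degeneracy.

[MnF₄(NCS)₂]³−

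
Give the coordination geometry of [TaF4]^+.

tetrahedral

Summing ligand charges against the +1 overall charge gives an oxidation state of +5 for tantalum.
Ta sits in group 5, so the d-electron count is 5 − 5 = 0.
Coordination number: 4.
A d⁰ ion has no crystal-field stabilisation preference between square planar and tetrahedral, so four ligands adopt the sterically favoured tetrahedral geometry.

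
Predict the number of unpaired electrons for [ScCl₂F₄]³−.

0 unpaired electrons

Summing ligand charges against the −3 overall charge gives an oxidation state of +3 for scandium.
Group 3 minus oxidation state 3 gives a d⁰ configuration.
In an octahedral field the d⁰ configuration is t₂g⁰e_g⁰, giving 0 unpaired electrons.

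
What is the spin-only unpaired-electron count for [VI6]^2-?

1

Ligand charges: each iodide is −1. With an overall charge of −2 the vanadium centre must be in the +4 oxidation state.
Vanadium is a group-5 element; V(IV) is therefore d¹.
In an octahedral field the d¹ configuration is t₂g¹e_g⁰ (only one arrangement possible), giving 1 unpaired electron.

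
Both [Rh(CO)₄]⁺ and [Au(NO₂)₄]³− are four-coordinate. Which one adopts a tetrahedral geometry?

[Au(NO₂)₄]³−

For [Rh(CO)₄]⁺: Summing ligand charges against the +1 overall charge gives an oxidation state of +1 for rhodium. Rhodium is a group-9 element; Rh(I) is therefore d⁸. A 4d d⁸ ion has a large crystal-field splitting; square planar leaves the high-energy d_{x²−y²} orbital empty and maximises CFSE. → square planar.
For [Au(NO₂)₄]³−: Summing ligand charges against the −3 overall charge gives an oxidation state of +1 for gold. Gold is a group-11 element; Au(I) is therefore d¹⁰. A d¹⁰ ion has no crystal-field stabilisation preference between square planar and tetrahedral, so four ligands adopt the sterically favoured tetrahedral geometry. → tetrahedral.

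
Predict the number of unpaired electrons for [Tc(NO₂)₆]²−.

Each nitro (N-bound nitrite) is −1; balancing the −2 overall charge requires Tc(IV).
Technetium is a group-7 element; Tc(IV) is therefore d³.
In an octahedral field the d³ configuration is t₂g³e_g⁰ (only one arrangement possible), giving 3 unpaired electrons.

3 unpaired electrons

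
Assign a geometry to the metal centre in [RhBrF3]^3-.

Each bromide is −1; each fluoride is −1; balancing the −3 overall charge requires Rh(I).
Rhodium is a group-9 element; Rh(I) is therefore d⁸.
With 4 monodentate ligands the coordination number is 4.
A 4d d⁸ ion has a large crystal-field splitting; square planar leaves the high-energy d_{x²−y²} orbital empty and maximises CFSE.

square planar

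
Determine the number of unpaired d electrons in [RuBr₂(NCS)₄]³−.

1

Summing ligand charges against the −3 overall charge gives an oxidation state of +3 for ruthenium.
Ru sits in group 8, so the d-electron count is 8 − 3 = 5.
The spin state decides the count: a 4d ion has a large Δₒ and is invariably low-spin.
An octahedral low-spin d⁵ ion is t₂g⁵e_g⁰, giving 1 unpaired electron.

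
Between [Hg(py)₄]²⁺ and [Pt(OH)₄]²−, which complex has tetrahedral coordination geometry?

[Hg(py)₄]²⁺

For [Hg(py)₄]²⁺: Pyridine is neutral; balancing the +2 overall charge requires Hg(II). Hg sits in group 12, so the d-electron count is 12 − 2 = 10. A d¹⁰ ion has no crystal-field stabilisation preference between square planar and tetrahedral, so four ligands adopt the sterically favoured tetrahedral geometry. → tetrahedral.
For [Pt(OH)₄]²−: Each hydroxide is −1; balancing the −2 overall charge requires Pt(II). Platinum is a group-10 element; Pt(II) is therefore d⁸. A 5d d⁸ ion has a large crystal-field splitting; square planar leaves the high-energy d_{x²−y²} orbital empty and maximises CFSE. → square planar.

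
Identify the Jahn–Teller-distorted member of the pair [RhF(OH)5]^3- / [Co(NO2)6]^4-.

[Co(NO2)6]^4-

[RhF(OH)5]^3-: Each fluoride is −1; each hydroxide is −1; balancing the −3 overall charge requires Rh(III). Rh sits in group 9, so the d-electron count is 9 − 3 = 6. A 4d ion has a large Δₒ and is invariably low-spin. The d⁶ configuration leaves the e_g set evenly filled (or empty) — no strong Jahn–Teller driving force.
[Co(NO2)6]^4-: Ligand charges: each nitro (N-bound nitrite) is −1. With an overall charge of −4 the cobalt centre must be in the +2 oxidation state. Group 9 minus oxidation state 2 gives a d⁷ configuration. Nitro (N-bound nitrite) is a strong-field ligand (high in the spectrochemical series) for a first-row metal, so the complex is low-spin. The t₂g⁶e_g¹ (low-spin) configuration has an unevenly filled e_g set; the Jahn–Teller theorem predicts a tetragonal distortion (typically axial elongation) to lift the degeneracy.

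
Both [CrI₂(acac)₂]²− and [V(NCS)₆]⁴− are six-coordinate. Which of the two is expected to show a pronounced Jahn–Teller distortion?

[CrI₂(acac)₂]²−

[CrI₂(acac)₂]²−: Each iodide is −1; each acetylacetonate is −1; balancing the −2 overall charge requires Cr(II). Group 6 minus oxidation state 2 gives a d⁴ configuration. Acetylacetonate and iodide are weak-field ligands for a first-row metal, so the complex is high-spin. The t₂g³e_g¹ (high-spin) configuration has an unevenly filled e_g set; the Jahn–Teller theorem predicts a tetragonal distortion (typically axial elongation) to lift the degeneracy.
[V(NCS)₆]⁴−: Each isothiocyanate is −1; balancing the −4 overall charge requires V(II). Group 5 minus oxidation state 2 gives a d³ configuration. The d³ configuration leaves the e_g set evenly filled (or empty) — no strong Jahn–Teller driving force.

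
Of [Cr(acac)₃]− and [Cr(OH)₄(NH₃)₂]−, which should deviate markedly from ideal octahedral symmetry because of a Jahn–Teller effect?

[Cr(acac)₃]−: Ligand charges: each acetylacetonate is −1. With an overall charge of −1 the chromium centre must be in the +2 oxidation state. Group 6 minus oxidation state 2 gives a d⁴ configuration. Acetylacetonate is a weak-field ligand for a first-row metal, so the complex is high-spin. The t₂g³e_g¹ (high-spin) configuration has an unevenly filled e_g set; the Jahn–Teller theorem predicts a tetragonal distortion (typically axial elongation) to lift the degeneracy.
[Cr(OH)₄(NH₃)₂]−: Summing ligand charges against the −1 overall charge gives an oxidation state of +3 for chromium. Group 6 minus oxidation state 3 gives a d³ configuration. The d³ configuration leaves the e_g set evenly filled (or empty) — no strong Jahn–Teller driving force.

[Cr(acac)₃]−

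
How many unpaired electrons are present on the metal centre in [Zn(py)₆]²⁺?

0 unpaired electrons

Pyridine is neutral; balancing the +2 overall charge requires Zn(II).
Group 12 minus oxidation state 2 gives a d¹⁰ configuration.
In an octahedral field the d¹⁰ configuration is t₂g⁶e_g⁴, giving 0 unpaired electrons.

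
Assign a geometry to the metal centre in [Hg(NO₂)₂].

Each nitro (N-bound nitrite) is −1; balancing the 0 overall charge requires Hg(II).
Hg sits in group 12, so the d-electron count is 12 − 2 = 10.
With 2 monodentate ligands the coordination number is 2.
A d¹⁰ ion with only two ligands adopts a linear arrangement (sp hybridisation; no CFSE preference).

linear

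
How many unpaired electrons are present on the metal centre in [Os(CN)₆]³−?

1

Summing ligand charges against the −3 overall charge gives an oxidation state of +3 for osmium.
Os sits in group 8, so the d-electron count is 8 − 3 = 5.
The spin state decides the count: a 5d ion has a large Δₒ and is invariably low-spin.
An octahedral low-spin d⁵ ion is t₂g⁵e_g⁰, giving 1 unpaired electron.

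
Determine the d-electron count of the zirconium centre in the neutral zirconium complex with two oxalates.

Each oxalate is −2; balancing the 0 overall charge requires Zr(IV).
Group 4 minus oxidation state 4 gives a d⁰ configuration.

d⁰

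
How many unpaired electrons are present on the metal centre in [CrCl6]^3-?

Ligand charges: each chloride is −1. With an overall charge of −3 the chromium centre must be in the +3 oxidation state.
Chromium is a group-6 element; Cr(III) is therefore d³.
In an octahedral field the d³ configuration is t₂g³e_g⁰ (only one arrangement possible), giving 3 unpaired electrons.

3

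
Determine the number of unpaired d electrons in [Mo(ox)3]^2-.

2 unpaired electrons

Each oxalate is −2; balancing the −2 overall charge requires Mo(IV).
Molybdenum is a group-6 element; Mo(IV) is therefore d².
Counting donor atoms: 3×oxalate (bidentate) → 6 donors. Coordination number = 6.
In an octahedral field the d² configuration is t₂g²e_g⁰ (only one arrangement possible), giving 2 unpaired electrons.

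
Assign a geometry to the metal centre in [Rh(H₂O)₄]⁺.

square planar

Water is neutral; balancing the +1 overall charge requires Rh(I).
Rh sits in group 9, so the d-electron count is 9 − 1 = 8.
With 4 monodentate ligands the coordination number is 4.
A 4d d⁸ ion has a large crystal-field splitting; square planar leaves the high-energy d_{x²−y²} orbital empty and maximises CFSE.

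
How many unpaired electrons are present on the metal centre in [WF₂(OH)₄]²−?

2 unpaired electrons

Ligand charges: each fluoride is −1; each hydroxide is −1. With an overall charge of −2 the tungsten centre must be in the +4 oxidation state.
Tungsten is a group-6 element; W(IV) is therefore d².
In an octahedral field the d² configuration is t₂g²e_g⁰ (only one arrangement possible), giving 2 unpaired electrons.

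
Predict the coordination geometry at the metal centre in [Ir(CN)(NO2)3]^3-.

Summing ligand charges against the −3 overall charge gives an oxidation state of +1 for iridium.
Iridium is a group-9 element; Ir(I) is therefore d⁸.
Coordination number: 4.
A 5d d⁸ ion has a large crystal-field splitting; square planar leaves the high-energy d_{x²−y²} orbital empty and maximises CFSE.

square planar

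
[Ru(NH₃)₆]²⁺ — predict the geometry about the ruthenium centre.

octahedral

Ligand charges: ammonia is neutral. With an overall charge of +2 the ruthenium centre must be in the +2 oxidation state.
Group 8 minus oxidation state 2 gives a d⁶ configuration.
Coordination number: 6.
Six donors around a single metal centre give an octahedral coordination sphere.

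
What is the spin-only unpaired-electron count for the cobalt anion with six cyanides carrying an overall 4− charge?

1

Summing ligand charges against the −4 overall charge gives an oxidation state of +2 for cobalt.
Cobalt is a group-9 element; Co(II) is therefore d⁷.
The spin state decides the count: Cyanide is a strong-field ligand (high in the spectrochemical series) for a first-row metal, so the complex is low-spin.
An octahedral low-spin d⁷ ion is t₂g⁶e_g¹, giving 1 unpaired electron.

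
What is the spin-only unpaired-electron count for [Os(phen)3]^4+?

Summing ligand charges against the +4 overall charge gives an oxidation state of +4 for osmium.
Group 8 minus oxidation state 4 gives a d⁴ configuration.
Counting donor atoms: 3×1,10-phenanthroline (bidentate) → 6 donors. Coordination number = 6.
The spin state decides the count: a 5d ion has a large Δₒ and is invariably low-spin.
An octahedral low-spin d⁴ ion is t₂g⁴e_g⁰, giving 2 unpaired electrons.

2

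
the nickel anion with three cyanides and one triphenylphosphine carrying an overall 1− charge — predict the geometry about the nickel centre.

Summing ligand charges against the −1 overall charge gives an oxidation state of +2 for nickel.
Group 10 minus oxidation state 2 gives a d⁸ configuration.
With 4 monodentate ligands the coordination number is 4.
Cyanide and triphenylphosphine are strong-field ligands (high in the spectrochemical series).
A 3d d⁸ ion with strong-field ligands gains enough CFSE to favour square planar over tetrahedral.

square planar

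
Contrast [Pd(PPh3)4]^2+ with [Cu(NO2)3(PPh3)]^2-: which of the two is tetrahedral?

For [Pd(PPh3)4]^2+: Triphenylphosphine is neutral; balancing the +2 overall charge requires Pd(II). Palladium is a group-10 element; Pd(II) is therefore d⁸. A 4d d⁸ ion has a large crystal-field splitting; square planar leaves the high-energy d_{x²−y²} orbital empty and maximises CFSE. → square planar.
For [Cu(NO2)3(PPh3)]^2-: Ligand charges: each nitro (N-bound nitrite) is −1; triphenylphosphine is neutral. With an overall charge of −2 the copper centre must be in the +1 oxidation state. Copper is a group-11 element; Cu(I) is therefore d¹⁰. A d¹⁰ ion has no crystal-field stabilisation preference between square planar and tetrahedral, so four ligands adopt the sterically favoured tetrahedral geometry. → tetrahedral.

[Cu(NO2)3(PPh3)]^2-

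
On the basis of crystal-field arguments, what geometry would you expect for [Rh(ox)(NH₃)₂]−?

square planar

Each oxalate is −2; ammonia is neutral; balancing the −1 overall charge requires Rh(I).
Group 9 minus oxidation state 1 gives a d⁸ configuration.
Counting donor atoms: 1×oxalate (bidentate) → 2 donors; 2×ammonia (monodentate) → 2 donors. Coordination number = 4.
A 4d d⁸ ion has a large crystal-field splitting; square planar leaves the high-energy d_{x²−y²} orbital empty and maximises CFSE.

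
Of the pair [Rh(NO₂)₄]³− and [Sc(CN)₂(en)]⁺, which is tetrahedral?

For [Rh(NO₂)₄]³−: Each nitro (N-bound nitrite) is −1; balancing the −3 overall charge requires Rh(I). Rhodium is a group-9 element; Rh(I) is therefore d⁸. A 4d d⁸ ion has a large crystal-field splitting; square planar leaves the high-energy d_{x²−y²} orbital empty and maximises CFSE. → square planar.
For [Sc(CN)₂(en)]⁺: Ligand charges: each cyanide is −1; ethylenediamine is neutral. With an overall charge of +1 the scandium centre must be in the +3 oxidation state. Sc sits in group 3, so the d-electron count is 3 − 3 = 0. A d⁰ ion has no crystal-field stabilisation preference between square planar and tetrahedral, so four ligands adopt the sterically favoured tetrahedral geometry. → tetrahedral.

[Sc(CN)₂(en)]⁺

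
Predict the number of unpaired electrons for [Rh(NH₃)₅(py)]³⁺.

Ligand charges: ammonia is neutral; pyridine is neutral. With an overall charge of +3 the rhodium centre must be in the +3 oxidation state.
Rh sits in group 9, so the d-electron count is 9 − 3 = 6.
The spin state decides the count: a 4d ion has a large Δₒ and is invariably low-spin.
An octahedral low-spin d⁶ ion is t₂g⁶e_g⁰, giving 0 unpaired electrons.

0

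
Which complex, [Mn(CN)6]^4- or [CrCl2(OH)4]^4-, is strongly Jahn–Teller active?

[Mn(CN)6]^4-: Ligand charges: each cyanide is −1. With an overall charge of −4 the manganese centre must be in the +2 oxidation state. Mn sits in group 7, so the d-electron count is 7 − 2 = 5. Cyanide is a strong-field ligand (high in the spectrochemical series) for a first-row metal, so the complex is low-spin. The d⁵ configuration leaves the e_g set evenly filled (or empty) — no strong Jahn–Teller driving force.
[CrCl2(OH)4]^4-: Ligand charges: each chloride is −1; each hydroxide is −1. With an overall charge of −4 the chromium centre must be in the +2 oxidation state. Group 6 minus oxidation state 2 gives a d⁴ configuration. Chloride and hydroxide are weak-field ligands for a first-row metal, so the complex is high-spin. The t₂g³e_g¹ (high-spin) configuration has an unevenly filled e_g set; the Jahn–Teller theorem predicts a tetragonal distortion (typically axial elongation) to lift the degeneracy.

[CrCl2(OH)4]^4-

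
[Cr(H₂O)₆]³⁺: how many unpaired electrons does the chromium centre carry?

3 unpaired electrons

Water is neutral; balancing the +3 overall charge requires Cr(III).
Chromium is a group-6 element; Cr(III) is therefore d³.
In an octahedral field the d³ configuration is t₂g³e_g⁰ (only one arrangement possible), giving 3 unpaired electrons.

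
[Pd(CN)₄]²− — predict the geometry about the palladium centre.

Each cyanide is −1; balancing the −2 overall charge requires Pd(II).
Group 10 minus oxidation state 2 gives a d⁸ configuration.
With 4 monodentate ligands the coordination number is 4.
A 4d d⁸ ion has a large crystal-field splitting; square planar leaves the high-energy d_{x²−y²} orbital empty and maximises CFSE.

square planar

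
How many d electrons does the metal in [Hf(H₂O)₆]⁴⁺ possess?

Summing ligand charges against the +4 overall charge gives an oxidation state of +4 for hafnium.
Hf sits in group 4, so the d-electron count is 4 − 4 = 0.

d0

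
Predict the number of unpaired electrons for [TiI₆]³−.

Ligand charges: each iodide is −1. With an overall charge of −3 the titanium centre must be in the +3 oxidation state.
Ti sits in group 4, so the d-electron count is 4 − 3 = 1.
In an octahedral field the d¹ configuration is t₂g¹e_g⁰ (only one arrangement possible), giving 1 unpaired electron.

1 unpaired electron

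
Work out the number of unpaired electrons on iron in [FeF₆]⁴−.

Summing ligand charges against the −4 overall charge gives an oxidation state of +2 for iron.
Iron is a group-8 element; Fe(II) is therefore d⁶.
The spin state decides the count: Fluoride is a weak-field ligand for a first-row metal, so the complex is high-spin.
An octahedral high-spin d⁶ ion is t₂g⁴e_g², giving 4 unpaired electrons.

4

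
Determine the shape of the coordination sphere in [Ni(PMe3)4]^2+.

Summing ligand charges against the +2 overall charge gives an oxidation state of +2 for nickel.
Nickel is a group-10 element; Ni(II) is therefore d⁸.
Coordination number: 4.
Trimethylphosphine is a strong-field ligand (high in the spectrochemical series).
A 3d d⁸ ion with strong-field ligands gains enough CFSE to favour square planar over tetrahedral.

square planar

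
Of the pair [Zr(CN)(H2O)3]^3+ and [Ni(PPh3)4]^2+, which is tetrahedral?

For [Zr(CN)(H2O)3]^3+: Summing ligand charges against the +3 overall charge gives an oxidation state of +4 for zirconium. Group 4 minus oxidation state 4 gives a d⁰ configuration. A d⁰ ion has no crystal-field stabilisation preference between square planar and tetrahedral, so four ligands adopt the sterically favoured tetrahedral geometry. → tetrahedral.
For [Ni(PPh3)4]^2+: Ligand charges: triphenylphosphine is neutral. With an overall charge of +2 the nickel centre must be in the +2 oxidation state. Nickel is a group-10 element; Ni(II) is therefore d⁸. Triphenylphosphine is a strong-field ligand (high in the spectrochemical series). A 3d d⁸ ion with strong-field ligands gains enough CFSE to favour square planar over tetrahedral. → square planar.

[Zr(CN)(H2O)3]^3+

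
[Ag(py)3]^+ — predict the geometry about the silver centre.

Pyridine is neutral; balancing the +1 overall charge requires Ag(I).
Ag sits in group 11, so the d-electron count is 11 − 1 = 10.
With 3 monodentate ligands the coordination number is 3.
Three ligands around a d¹⁰ centre minimise repulsion in a trigonal-planar arrangement.

trigonal planar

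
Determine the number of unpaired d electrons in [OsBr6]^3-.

1 unpaired electron

Summing ligand charges against the −3 overall charge gives an oxidation state of +3 for osmium.
Osmium is a group-8 element; Os(III) is therefore d⁵.
The spin state decides the count: a 5d ion has a large Δₒ and is invariably low-spin.
An octahedral low-spin d⁵ ion is t₂g⁵e_g⁰, giving 1 unpaired electron.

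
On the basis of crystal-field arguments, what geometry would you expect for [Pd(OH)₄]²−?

square planar

Summing ligand charges against the −2 overall charge gives an oxidation state of +2 for palladium.
Pd sits in group 10, so the d-electron count is 10 − 2 = 8.
Coordination number: 4.
A 4d d⁸ ion has a large crystal-field splitting; square planar leaves the high-energy d_{x²−y²} orbital empty and maximises CFSE.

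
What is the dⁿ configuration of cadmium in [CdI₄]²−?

d¹⁰

Summing ligand charges against the −2 overall charge gives an oxidation state of +2 for cadmium.
Cadmium is a group-12 element; Cd(II) is therefore d¹⁰.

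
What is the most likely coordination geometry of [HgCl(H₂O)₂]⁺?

Summing ligand charges against the +1 overall charge gives an oxidation state of +2 for mercury.
Group 12 minus oxidation state 2 gives a d¹⁰ configuration.
Coordination number: 3.
Three ligands around a d¹⁰ centre minimise repulsion in a trigonal-planar arrangement.

trigonal planar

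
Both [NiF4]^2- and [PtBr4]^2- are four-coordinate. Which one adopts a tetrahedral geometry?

For [NiF4]^2-: Ligand charges: each fluoride is −1. With an overall charge of −2 the nickel centre must be in the +2 oxidation state. Nickel is a group-10 element; Ni(II) is therefore d⁸. Fluoride is a weak-field ligand. With weak-field ligands the CFSE gain from square planar is small, so a 3d d⁸ ion takes the sterically preferred tetrahedral geometry. → tetrahedral.
For [PtBr4]^2-: Ligand charges: each bromide is −1. With an overall charge of −2 the platinum centre must be in the +2 oxidation state. Pt sits in group 10, so the d-electron count is 10 − 2 = 8. A 5d d⁸ ion has a large crystal-field splitting; square planar leaves the high-energy d_{x²−y²} orbital empty and maximises CFSE. → square planar.

[NiF4]^2-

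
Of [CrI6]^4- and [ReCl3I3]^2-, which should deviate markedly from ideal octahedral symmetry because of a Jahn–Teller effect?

[CrI6]^4-

[CrI6]^4-: Summing ligand charges against the −4 overall charge gives an oxidation state of +2 for chromium. Group 6 minus oxidation state 2 gives a d⁴ configuration. Iodide is a weak-field ligand for a first-row metal, so the complex is high-spin. The t₂g³e_g¹ (high-spin) configuration has an unevenly filled e_g set; the Jahn–Teller theorem predicts a tetragonal distortion (typically axial elongation) to lift the degeneracy.
[ReCl3I3]^2-: Summing ligand charges against the −2 overall charge gives an oxidation state of +4 for rhenium. Rhenium is a group-7 element; Re(IV) is therefore d³. The d³ configuration leaves the e_g set evenly filled (or empty) — no strong Jahn–Teller driving force.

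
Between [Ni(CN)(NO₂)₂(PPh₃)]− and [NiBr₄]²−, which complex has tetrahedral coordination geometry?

[NiBr₄]²−

For [Ni(CN)(NO₂)₂(PPh₃)]−: Each cyanide is −1; each nitro (N-bound nitrite) is −1; triphenylphosphine is neutral; balancing the −1 overall charge requires Ni(II). Group 10 minus oxidation state 2 gives a d⁸ configuration. Cyanide, nitro (N-bound nitrite), and triphenylphosphine are strong-field ligands (high in the spectrochemical series). A 3d d⁸ ion with strong-field ligands gains enough CFSE to favour square planar over tetrahedral. → square planar.
For [NiBr₄]²−: Summing ligand charges against the −2 overall charge gives an oxidation state of +2 for nickel. Ni sits in group 10, so the d-electron count is 10 − 2 = 8. Bromide is a weak-field ligand. With weak-field ligands the CFSE gain from square planar is small, so a 3d d⁸ ion takes the sterically preferred tetrahedral geometry. → tetrahedral.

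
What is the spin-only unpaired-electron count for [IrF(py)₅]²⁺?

Summing ligand charges against the +2 overall charge gives an oxidation state of +3 for iridium.
Ir sits in group 9, so the d-electron count is 9 − 3 = 6.
The spin state decides the count: a 5d ion has a large Δₒ and is invariably low-spin.
An octahedral low-spin d⁶ ion is t₂g⁶e_g⁰, giving 0 unpaired electrons.

0 unpaired electrons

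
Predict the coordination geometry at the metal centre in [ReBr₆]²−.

Summing ligand charges against the −2 overall charge gives an oxidation state of +4 for rhenium.
Re sits in group 7, so the d-electron count is 7 − 4 = 3.
With 6 monodentate ligands the coordination number is 6.
Six donors around a single metal centre give an octahedral coordination sphere.

octahedral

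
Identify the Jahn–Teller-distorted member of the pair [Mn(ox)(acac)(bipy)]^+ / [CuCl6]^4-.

[Mn(ox)(acac)(bipy)]^+: Ligand charges: each oxalate is −2; each acetylacetonate is −1; 2,2′-bipyridine is neutral. With an overall charge of +1 the manganese centre must be in the +4 oxidation state. Group 7 minus oxidation state 4 gives a d³ configuration. The d³ configuration leaves the e_g set evenly filled (or empty) — no strong Jahn–Teller driving force.
[CuCl6]^4-: Each chloride is −1; balancing the −4 overall charge requires Cu(II). Group 11 minus oxidation state 2 gives a d⁹ configuration. The t₂g⁶e_g³ configuration has an unevenly filled e_g set; the Jahn–Teller theorem predicts a tetragonal distortion (typically axial elongation) to lift the degeneracy.

[CuCl6]^4-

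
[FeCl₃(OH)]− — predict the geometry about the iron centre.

Each chloride is −1; each hydroxide is −1; balancing the −1 overall charge requires Fe(III).
Group 8 minus oxidation state 3 gives a d⁵ configuration.
Coordination number: 4.
Chloride and hydroxide are weak-field ligands.
A high-spin d⁵ ion has zero CFSE in either geometry, so four ligands adopt the sterically favoured tetrahedral geometry.

tetrahedral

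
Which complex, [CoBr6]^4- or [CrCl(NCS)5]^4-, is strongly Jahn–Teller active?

[CrCl(NCS)5]^4-

[CoBr6]^4-: Summing ligand charges against the −4 overall charge gives an oxidation state of +2 for cobalt. Group 9 minus oxidation state 2 gives a d⁷ configuration. Bromide is a weak-field ligand for a first-row metal, so the complex is high-spin. The d⁷ configuration leaves the e_g set evenly filled (or empty) — no strong Jahn–Teller driving force.
[CrCl(NCS)5]^4-: Each chloride is −1; each isothiocyanate is −1; balancing the −4 overall charge requires Cr(II). Group 6 minus oxidation state 2 gives a d⁴ configuration. Chloride and isothiocyanate are weak-field ligands for a first-row metal, so the complex is high-spin. The t₂g³e_g¹ (high-spin) configuration has an unevenly filled e_g set; the Jahn–Teller theorem predicts a tetragonal distortion (typically axial elongation) to lift the degeneracy.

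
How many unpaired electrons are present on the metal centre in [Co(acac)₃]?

Summing ligand charges against the 0 overall charge gives an oxidation state of +3 for cobalt.
Co sits in group 9, so the d-electron count is 9 − 3 = 6.
Counting donor atoms: 3×acetylacetonate (bidentate) → 6 donors. Coordination number = 6.
The spin state decides the count: Co(III) has an exceptionally large octahedral splitting and is low-spin with essentially every ligand except fluoride.
An octahedral low-spin d⁶ ion is t₂g⁶e_g⁰, giving 0 unpaired electrons.

0 unpaired electrons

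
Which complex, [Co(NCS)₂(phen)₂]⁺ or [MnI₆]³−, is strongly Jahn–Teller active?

[Co(NCS)₂(phen)₂]⁺: Each isothiocyanate is −1; 1,10-phenanthroline is neutral; balancing the +1 overall charge requires Co(III). Cobalt is a group-9 element; Co(III) is therefore d⁶. Co(III) has an exceptionally large octahedral splitting and is low-spin with essentially every ligand except fluoride. The d⁶ configuration leaves the e_g set evenly filled (or empty) — no strong Jahn–Teller driving force.
[MnI₆]³−: Summing ligand charges against the −3 overall charge gives an oxidation state of +3 for manganese. Group 7 minus oxidation state 3 gives a d⁴ configuration. Iodide is a weak-field ligand for a first-row metal, so the complex is high-spin. The t₂g³e_g¹ (high-spin) configuration has an unevenly filled e_g set; the Jahn–Teller theorem predicts a tetragonal distortion (typically axial elongation) to lift the degeneracy.

[MnI₆]³−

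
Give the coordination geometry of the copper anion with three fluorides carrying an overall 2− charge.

Summing ligand charges against the −2 overall charge gives an oxidation state of +1 for copper.
Group 11 minus oxidation state 1 gives a d¹⁰ configuration.
Coordination number: 3.
Three ligands around a d¹⁰ centre minimise repulsion in a trigonal-planar arrangement.

trigonal planar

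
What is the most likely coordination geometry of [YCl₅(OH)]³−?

octahedral

Each chloride is −1; each hydroxide is −1; balancing the −3 overall charge requires Y(III).
Yttrium is a group-3 element; Y(III) is therefore d⁰.
With 6 monodentate ligands the coordination number is 6.
Six donors around a single metal centre give an octahedral coordination sphere.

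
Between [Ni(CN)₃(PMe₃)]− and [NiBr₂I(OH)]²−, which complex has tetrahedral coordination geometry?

[NiBr₂I(OH)]²−

For [Ni(CN)₃(PMe₃)]−: Ligand charges: each cyanide is −1; trimethylphosphine is neutral. With an overall charge of −1 the nickel centre must be in the +2 oxidation state. Ni sits in group 10, so the d-electron count is 10 − 2 = 8. Cyanide and trimethylphosphine are strong-field ligands (high in the spectrochemical series). A 3d d⁸ ion with strong-field ligands gains enough CFSE to favour square planar over tetrahedral. → square planar.
For [NiBr₂I(OH)]²−: Each bromide is −1; each iodide is −1; each hydroxide is −1; balancing the −2 overall charge requires Ni(II). Nickel is a group-10 element; Ni(II) is therefore d⁸. Bromide, hydroxide, and iodide are weak-field ligands. With weak-field ligands the CFSE gain from square planar is small, so a 3d d⁸ ion takes the sterically preferred tetrahedral geometry. → tetrahedral.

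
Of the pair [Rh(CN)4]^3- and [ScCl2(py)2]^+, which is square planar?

For [Rh(CN)4]^3-: Each cyanide is −1; balancing the −3 overall charge requires Rh(I). Rh sits in group 9, so the d-electron count is 9 − 1 = 8. A 4d d⁸ ion has a large crystal-field splitting; square planar leaves the high-energy d_{x²−y²} orbital empty and maximises CFSE. → square planar.
For [ScCl2(py)2]^+: Each chloride is −1; pyridine is neutral; balancing the +1 overall charge requires Sc(III). Group 3 minus oxidation state 3 gives a d⁰ configuration. A d⁰ ion has no crystal-field stabilisation preference between square planar and tetrahedral, so four ligands adopt the sterically favoured tetrahedral geometry. → tetrahedral.

[Rh(CN)4]^3-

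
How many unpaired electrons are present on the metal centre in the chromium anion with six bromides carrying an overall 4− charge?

Ligand charges: each bromide is −1. With an overall charge of −4 the chromium centre must be in the +2 oxidation state.
Group 6 minus oxidation state 2 gives a d⁴ configuration.
The spin state decides the count: Bromide is a weak-field ligand for a first-row metal, so the complex is high-spin.
An octahedral high-spin d⁴ ion is t₂g³e_g¹, giving 4 unpaired electrons.

4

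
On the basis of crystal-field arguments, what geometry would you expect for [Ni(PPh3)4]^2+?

Summing ligand charges against the +2 overall charge gives an oxidation state of +2 for nickel.
Group 10 minus oxidation state 2 gives a d⁸ configuration.
Coordination number: 4.
Triphenylphosphine is a strong-field ligand (high in the spectrochemical series).
A 3d d⁸ ion with strong-field ligands gains enough CFSE to favour square planar over tetrahedral.

square planar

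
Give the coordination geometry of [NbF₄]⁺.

Ligand charges: each fluoride is −1. With an overall charge of +1 the niobium centre must be in the +5 oxidation state.
Group 5 minus oxidation state 5 gives a d⁰ configuration.
Coordination number: 4.
A d⁰ ion has no crystal-field stabilisation preference between square planar and tetrahedral, so four ligands adopt the sterically favoured tetrahedral geometry.

tetrahedral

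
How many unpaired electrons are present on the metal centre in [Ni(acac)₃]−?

Each acetylacetonate is −1; balancing the −1 overall charge requires Ni(II).
Nickel is a group-10 element; Ni(II) is therefore d⁸.
Counting donor atoms: 3×acetylacetonate (bidentate) → 6 donors. Coordination number = 6.
In an octahedral field the d⁸ configuration is t₂g⁶e_g² (only one arrangement possible), giving 2 unpaired electrons.

2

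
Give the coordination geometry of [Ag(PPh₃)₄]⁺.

Ligand charges: triphenylphosphine is neutral. With an overall charge of +1 the silver centre must be in the +1 oxidation state.
Silver is a group-11 element; Ag(I) is therefore d¹⁰.
With 4 monodentate ligands the coordination number is 4.
A d¹⁰ ion has no crystal-field stabilisation preference between square planar and tetrahedral, so four ligands adopt the sterically favoured tetrahedral geometry.

tetrahedral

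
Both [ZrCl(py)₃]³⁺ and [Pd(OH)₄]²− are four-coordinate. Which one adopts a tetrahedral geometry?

For [ZrCl(py)₃]³⁺: Ligand charges: each chloride is −1; pyridine is neutral. With an overall charge of +3 the zirconium centre must be in the +4 oxidation state. Zirconium is a group-4 element; Zr(IV) is therefore d⁰. A d⁰ ion has no crystal-field stabilisation preference between square planar and tetrahedral, so four ligands adopt the sterically favoured tetrahedral geometry. → tetrahedral.
For [Pd(OH)₄]²−: Summing ligand charges against the −2 overall charge gives an oxidation state of +2 for palladium. Group 10 minus oxidation state 2 gives a d⁸ configuration. A 4d d⁸ ion has a large crystal-field splitting; square planar leaves the high-energy d_{x²−y²} orbital empty and maximises CFSE. → square planar.

[ZrCl(py)₃]³⁺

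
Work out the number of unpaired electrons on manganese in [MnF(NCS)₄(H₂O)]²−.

Summing ligand charges against the −2 overall charge gives an oxidation state of +3 for manganese.
Manganese is a group-7 element; Mn(III) is therefore d⁴.
The spin state decides the count: Fluoride and isothiocyanate are weak-field ligands for a first-row metal, so the complex is high-spin.
An octahedral high-spin d⁴ ion is t₂g³e_g¹, giving 4 unpaired electrons.

4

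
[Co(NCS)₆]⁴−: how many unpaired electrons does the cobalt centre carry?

3 unpaired electrons

Each isothiocyanate is −1; balancing the −4 overall charge requires Co(II).
Cobalt is a group-9 element; Co(II) is therefore d⁷.
The spin state decides the count: Isothiocyanate is a weak-field ligand for a first-row metal, so the complex is high-spin.
An octahedral high-spin d⁷ ion is t₂g⁵e_g², giving 3 unpaired electrons.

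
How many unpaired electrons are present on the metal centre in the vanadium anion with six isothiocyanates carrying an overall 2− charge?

Each isothiocyanate is −1; balancing the −2 overall charge requires V(IV).
Group 5 minus oxidation state 4 gives a d¹ configuration.
In an octahedral field the d¹ configuration is t₂g¹e_g⁰ (only one arrangement possible), giving 1 unpaired electron.

1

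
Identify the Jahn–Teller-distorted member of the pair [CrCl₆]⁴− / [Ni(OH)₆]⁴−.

[CrCl₆]⁴−

[CrCl₆]⁴−: Summing ligand charges against the −4 overall charge gives an oxidation state of +2 for chromium. Group 6 minus oxidation state 2 gives a d⁴ configuration. Chloride is a weak-field ligand for a first-row metal, so the complex is high-spin. The t₂g³e_g¹ (high-spin) configuration has an unevenly filled e_g set; the Jahn–Teller theorem predicts a tetragonal distortion (typically axial elongation) to lift the degeneracy.
[Ni(OH)₆]⁴−: Each hydroxide is −1; balancing the −4 overall charge requires Ni(II). Nickel is a group-10 element; Ni(II) is therefore d⁸. The d⁸ configuration leaves the e_g set evenly filled (or empty) — no strong Jahn–Teller driving force.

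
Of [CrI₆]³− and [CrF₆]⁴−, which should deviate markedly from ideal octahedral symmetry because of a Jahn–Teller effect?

[CrI₆]³−: Each iodide is −1; balancing the −3 overall charge requires Cr(III). Chromium is a group-6 element; Cr(III) is therefore d³. The d³ configuration leaves the e_g set evenly filled (or empty) — no strong Jahn–Teller driving force.
[CrF₆]⁴−: Summing ligand charges against the −4 overall charge gives an oxidation state of +2 for chromium. Chromium is a group-6 element; Cr(II) is therefore d⁴. Fluoride is a weak-field ligand for a first-row metal, so the complex is high-spin. The t₂g³e_g¹ (high-spin) configuration has an unevenly filled e_g set; the Jahn–Teller theorem predicts a tetragonal distortion (typically axial elongation) to lift the degeneracy.

[CrF₆]⁴−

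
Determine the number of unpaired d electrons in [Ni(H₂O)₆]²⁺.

Summing ligand charges against the +2 overall charge gives an oxidation state of +2 for nickel.
Nickel is a group-10 element; Ni(II) is therefore d⁸.
In an octahedral field the d⁸ configuration is t₂g⁶e_g² (only one arrangement possible), giving 2 unpaired electrons.

2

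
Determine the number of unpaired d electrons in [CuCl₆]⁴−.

1 unpaired electron

Each chloride is −1; balancing the −4 overall charge requires Cu(II).
Cu sits in group 11, so the d-electron count is 11 − 2 = 9.
In an octahedral field the d⁹ configuration is t₂g⁶e_g³ (only one arrangement possible), giving 1 unpaired electron.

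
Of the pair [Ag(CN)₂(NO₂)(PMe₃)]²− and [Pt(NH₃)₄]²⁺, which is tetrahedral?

[Ag(CN)₂(NO₂)(PMe₃)]²−

For [Ag(CN)₂(NO₂)(PMe₃)]²−: Summing ligand charges against the −2 overall charge gives an oxidation state of +1 for silver. Silver is a group-11 element; Ag(I) is therefore d¹⁰. A d¹⁰ ion has no crystal-field stabilisation preference between square planar and tetrahedral, so four ligands adopt the sterically favoured tetrahedral geometry. → tetrahedral.
For [Pt(NH₃)₄]²⁺: Summing ligand charges against the +2 overall charge gives an oxidation state of +2 for platinum. Group 10 minus oxidation state 2 gives a d⁸ configuration. A 5d d⁸ ion has a large crystal-field splitting; square planar leaves the high-energy d_{x²−y²} orbital empty and maximises CFSE. → square planar.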